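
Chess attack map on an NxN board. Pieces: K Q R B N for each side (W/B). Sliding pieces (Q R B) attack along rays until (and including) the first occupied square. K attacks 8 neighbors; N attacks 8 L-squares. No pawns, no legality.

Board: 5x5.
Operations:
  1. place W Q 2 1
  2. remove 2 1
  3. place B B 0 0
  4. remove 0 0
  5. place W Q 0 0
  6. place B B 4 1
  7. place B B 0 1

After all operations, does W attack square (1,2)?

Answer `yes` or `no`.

Op 1: place WQ@(2,1)
Op 2: remove (2,1)
Op 3: place BB@(0,0)
Op 4: remove (0,0)
Op 5: place WQ@(0,0)
Op 6: place BB@(4,1)
Op 7: place BB@(0,1)
Per-piece attacks for W:
  WQ@(0,0): attacks (0,1) (1,0) (2,0) (3,0) (4,0) (1,1) (2,2) (3,3) (4,4) [ray(0,1) blocked at (0,1)]
W attacks (1,2): no

Answer: no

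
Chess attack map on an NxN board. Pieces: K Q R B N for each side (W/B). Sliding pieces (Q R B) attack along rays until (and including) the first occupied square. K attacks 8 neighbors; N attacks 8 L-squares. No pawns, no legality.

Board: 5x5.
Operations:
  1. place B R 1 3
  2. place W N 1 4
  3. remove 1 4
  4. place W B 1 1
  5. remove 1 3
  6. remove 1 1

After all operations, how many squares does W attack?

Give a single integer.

Answer: 0

Derivation:
Op 1: place BR@(1,3)
Op 2: place WN@(1,4)
Op 3: remove (1,4)
Op 4: place WB@(1,1)
Op 5: remove (1,3)
Op 6: remove (1,1)
Per-piece attacks for W:
Union (0 distinct): (none)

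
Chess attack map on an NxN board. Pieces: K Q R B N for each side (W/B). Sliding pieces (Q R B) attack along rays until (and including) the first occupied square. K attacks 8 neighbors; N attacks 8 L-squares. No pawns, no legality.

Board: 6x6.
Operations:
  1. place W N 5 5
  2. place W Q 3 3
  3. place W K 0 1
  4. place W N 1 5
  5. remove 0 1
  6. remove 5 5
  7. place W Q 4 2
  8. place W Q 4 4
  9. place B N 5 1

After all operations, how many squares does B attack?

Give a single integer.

Op 1: place WN@(5,5)
Op 2: place WQ@(3,3)
Op 3: place WK@(0,1)
Op 4: place WN@(1,5)
Op 5: remove (0,1)
Op 6: remove (5,5)
Op 7: place WQ@(4,2)
Op 8: place WQ@(4,4)
Op 9: place BN@(5,1)
Per-piece attacks for B:
  BN@(5,1): attacks (4,3) (3,2) (3,0)
Union (3 distinct): (3,0) (3,2) (4,3)

Answer: 3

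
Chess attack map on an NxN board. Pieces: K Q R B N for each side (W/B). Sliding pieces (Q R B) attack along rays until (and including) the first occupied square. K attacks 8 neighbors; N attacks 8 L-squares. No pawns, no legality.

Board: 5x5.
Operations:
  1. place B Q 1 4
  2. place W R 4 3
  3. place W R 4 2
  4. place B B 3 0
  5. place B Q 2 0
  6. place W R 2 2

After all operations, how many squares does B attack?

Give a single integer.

Op 1: place BQ@(1,4)
Op 2: place WR@(4,3)
Op 3: place WR@(4,2)
Op 4: place BB@(3,0)
Op 5: place BQ@(2,0)
Op 6: place WR@(2,2)
Per-piece attacks for B:
  BQ@(1,4): attacks (1,3) (1,2) (1,1) (1,0) (2,4) (3,4) (4,4) (0,4) (2,3) (3,2) (4,1) (0,3)
  BQ@(2,0): attacks (2,1) (2,2) (3,0) (1,0) (0,0) (3,1) (4,2) (1,1) (0,2) [ray(0,1) blocked at (2,2); ray(1,0) blocked at (3,0); ray(1,1) blocked at (4,2)]
  BB@(3,0): attacks (4,1) (2,1) (1,2) (0,3)
Union (19 distinct): (0,0) (0,2) (0,3) (0,4) (1,0) (1,1) (1,2) (1,3) (2,1) (2,2) (2,3) (2,4) (3,0) (3,1) (3,2) (3,4) (4,1) (4,2) (4,4)

Answer: 19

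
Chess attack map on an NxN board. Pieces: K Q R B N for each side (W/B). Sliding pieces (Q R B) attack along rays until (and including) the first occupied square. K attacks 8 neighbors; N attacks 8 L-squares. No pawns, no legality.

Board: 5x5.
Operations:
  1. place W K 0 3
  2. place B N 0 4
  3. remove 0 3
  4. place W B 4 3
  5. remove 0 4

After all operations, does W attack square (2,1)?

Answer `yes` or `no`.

Answer: yes

Derivation:
Op 1: place WK@(0,3)
Op 2: place BN@(0,4)
Op 3: remove (0,3)
Op 4: place WB@(4,3)
Op 5: remove (0,4)
Per-piece attacks for W:
  WB@(4,3): attacks (3,4) (3,2) (2,1) (1,0)
W attacks (2,1): yes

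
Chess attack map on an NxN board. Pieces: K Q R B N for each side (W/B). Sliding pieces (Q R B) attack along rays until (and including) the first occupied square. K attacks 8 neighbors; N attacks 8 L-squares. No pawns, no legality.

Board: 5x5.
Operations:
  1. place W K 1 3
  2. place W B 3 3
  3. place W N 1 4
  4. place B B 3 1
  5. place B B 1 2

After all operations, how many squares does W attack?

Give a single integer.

Answer: 13

Derivation:
Op 1: place WK@(1,3)
Op 2: place WB@(3,3)
Op 3: place WN@(1,4)
Op 4: place BB@(3,1)
Op 5: place BB@(1,2)
Per-piece attacks for W:
  WK@(1,3): attacks (1,4) (1,2) (2,3) (0,3) (2,4) (2,2) (0,4) (0,2)
  WN@(1,4): attacks (2,2) (3,3) (0,2)
  WB@(3,3): attacks (4,4) (4,2) (2,4) (2,2) (1,1) (0,0)
Union (13 distinct): (0,0) (0,2) (0,3) (0,4) (1,1) (1,2) (1,4) (2,2) (2,3) (2,4) (3,3) (4,2) (4,4)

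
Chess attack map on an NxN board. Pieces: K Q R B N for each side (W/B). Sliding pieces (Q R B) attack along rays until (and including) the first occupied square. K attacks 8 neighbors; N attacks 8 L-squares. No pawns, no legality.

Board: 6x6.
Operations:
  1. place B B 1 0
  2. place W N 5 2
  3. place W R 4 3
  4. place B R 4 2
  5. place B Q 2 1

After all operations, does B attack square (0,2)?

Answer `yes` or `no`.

Op 1: place BB@(1,0)
Op 2: place WN@(5,2)
Op 3: place WR@(4,3)
Op 4: place BR@(4,2)
Op 5: place BQ@(2,1)
Per-piece attacks for B:
  BB@(1,0): attacks (2,1) (0,1) [ray(1,1) blocked at (2,1)]
  BQ@(2,1): attacks (2,2) (2,3) (2,4) (2,5) (2,0) (3,1) (4,1) (5,1) (1,1) (0,1) (3,2) (4,3) (3,0) (1,2) (0,3) (1,0) [ray(1,1) blocked at (4,3); ray(-1,-1) blocked at (1,0)]
  BR@(4,2): attacks (4,3) (4,1) (4,0) (5,2) (3,2) (2,2) (1,2) (0,2) [ray(0,1) blocked at (4,3); ray(1,0) blocked at (5,2)]
B attacks (0,2): yes

Answer: yes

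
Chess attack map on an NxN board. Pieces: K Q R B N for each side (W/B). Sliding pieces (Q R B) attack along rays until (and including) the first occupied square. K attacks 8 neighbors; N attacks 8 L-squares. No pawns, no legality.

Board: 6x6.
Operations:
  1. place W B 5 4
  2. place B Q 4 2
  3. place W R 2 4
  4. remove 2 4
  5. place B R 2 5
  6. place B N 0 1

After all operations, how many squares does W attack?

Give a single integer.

Op 1: place WB@(5,4)
Op 2: place BQ@(4,2)
Op 3: place WR@(2,4)
Op 4: remove (2,4)
Op 5: place BR@(2,5)
Op 6: place BN@(0,1)
Per-piece attacks for W:
  WB@(5,4): attacks (4,5) (4,3) (3,2) (2,1) (1,0)
Union (5 distinct): (1,0) (2,1) (3,2) (4,3) (4,5)

Answer: 5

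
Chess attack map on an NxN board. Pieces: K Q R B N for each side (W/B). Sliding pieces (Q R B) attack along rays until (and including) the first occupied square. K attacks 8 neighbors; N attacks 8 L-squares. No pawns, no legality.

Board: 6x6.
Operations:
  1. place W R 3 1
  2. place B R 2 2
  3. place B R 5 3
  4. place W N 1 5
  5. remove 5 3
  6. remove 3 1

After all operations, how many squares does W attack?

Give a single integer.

Op 1: place WR@(3,1)
Op 2: place BR@(2,2)
Op 3: place BR@(5,3)
Op 4: place WN@(1,5)
Op 5: remove (5,3)
Op 6: remove (3,1)
Per-piece attacks for W:
  WN@(1,5): attacks (2,3) (3,4) (0,3)
Union (3 distinct): (0,3) (2,3) (3,4)

Answer: 3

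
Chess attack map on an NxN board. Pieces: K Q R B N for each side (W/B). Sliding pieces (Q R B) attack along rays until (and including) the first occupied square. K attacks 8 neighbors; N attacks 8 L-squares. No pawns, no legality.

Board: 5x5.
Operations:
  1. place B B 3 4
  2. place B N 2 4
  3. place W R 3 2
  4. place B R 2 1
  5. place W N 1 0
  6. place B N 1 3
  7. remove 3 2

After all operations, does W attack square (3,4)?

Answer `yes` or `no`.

Answer: no

Derivation:
Op 1: place BB@(3,4)
Op 2: place BN@(2,4)
Op 3: place WR@(3,2)
Op 4: place BR@(2,1)
Op 5: place WN@(1,0)
Op 6: place BN@(1,3)
Op 7: remove (3,2)
Per-piece attacks for W:
  WN@(1,0): attacks (2,2) (3,1) (0,2)
W attacks (3,4): no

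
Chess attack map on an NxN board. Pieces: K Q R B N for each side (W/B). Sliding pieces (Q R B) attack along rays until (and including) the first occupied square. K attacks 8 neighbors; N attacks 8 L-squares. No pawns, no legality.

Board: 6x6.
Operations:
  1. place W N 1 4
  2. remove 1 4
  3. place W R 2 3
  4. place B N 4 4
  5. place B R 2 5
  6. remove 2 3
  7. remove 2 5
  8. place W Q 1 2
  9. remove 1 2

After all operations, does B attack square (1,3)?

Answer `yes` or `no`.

Answer: no

Derivation:
Op 1: place WN@(1,4)
Op 2: remove (1,4)
Op 3: place WR@(2,3)
Op 4: place BN@(4,4)
Op 5: place BR@(2,5)
Op 6: remove (2,3)
Op 7: remove (2,5)
Op 8: place WQ@(1,2)
Op 9: remove (1,2)
Per-piece attacks for B:
  BN@(4,4): attacks (2,5) (5,2) (3,2) (2,3)
B attacks (1,3): no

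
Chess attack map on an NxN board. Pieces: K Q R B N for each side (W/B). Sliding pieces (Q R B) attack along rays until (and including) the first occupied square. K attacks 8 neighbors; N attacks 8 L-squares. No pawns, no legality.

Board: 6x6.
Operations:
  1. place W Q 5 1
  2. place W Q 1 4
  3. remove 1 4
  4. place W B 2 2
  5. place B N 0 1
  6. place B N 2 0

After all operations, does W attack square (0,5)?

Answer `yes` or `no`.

Answer: no

Derivation:
Op 1: place WQ@(5,1)
Op 2: place WQ@(1,4)
Op 3: remove (1,4)
Op 4: place WB@(2,2)
Op 5: place BN@(0,1)
Op 6: place BN@(2,0)
Per-piece attacks for W:
  WB@(2,2): attacks (3,3) (4,4) (5,5) (3,1) (4,0) (1,3) (0,4) (1,1) (0,0)
  WQ@(5,1): attacks (5,2) (5,3) (5,4) (5,5) (5,0) (4,1) (3,1) (2,1) (1,1) (0,1) (4,2) (3,3) (2,4) (1,5) (4,0) [ray(-1,0) blocked at (0,1)]
W attacks (0,5): no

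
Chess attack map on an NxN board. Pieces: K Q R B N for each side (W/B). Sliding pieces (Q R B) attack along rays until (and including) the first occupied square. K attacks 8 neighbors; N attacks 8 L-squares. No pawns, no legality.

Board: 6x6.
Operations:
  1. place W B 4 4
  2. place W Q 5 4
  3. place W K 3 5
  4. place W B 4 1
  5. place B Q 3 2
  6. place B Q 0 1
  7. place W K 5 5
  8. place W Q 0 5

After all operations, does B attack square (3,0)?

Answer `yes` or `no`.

Answer: yes

Derivation:
Op 1: place WB@(4,4)
Op 2: place WQ@(5,4)
Op 3: place WK@(3,5)
Op 4: place WB@(4,1)
Op 5: place BQ@(3,2)
Op 6: place BQ@(0,1)
Op 7: place WK@(5,5)
Op 8: place WQ@(0,5)
Per-piece attacks for B:
  BQ@(0,1): attacks (0,2) (0,3) (0,4) (0,5) (0,0) (1,1) (2,1) (3,1) (4,1) (1,2) (2,3) (3,4) (4,5) (1,0) [ray(0,1) blocked at (0,5); ray(1,0) blocked at (4,1)]
  BQ@(3,2): attacks (3,3) (3,4) (3,5) (3,1) (3,0) (4,2) (5,2) (2,2) (1,2) (0,2) (4,3) (5,4) (4,1) (2,3) (1,4) (0,5) (2,1) (1,0) [ray(0,1) blocked at (3,5); ray(1,1) blocked at (5,4); ray(1,-1) blocked at (4,1); ray(-1,1) blocked at (0,5)]
B attacks (3,0): yes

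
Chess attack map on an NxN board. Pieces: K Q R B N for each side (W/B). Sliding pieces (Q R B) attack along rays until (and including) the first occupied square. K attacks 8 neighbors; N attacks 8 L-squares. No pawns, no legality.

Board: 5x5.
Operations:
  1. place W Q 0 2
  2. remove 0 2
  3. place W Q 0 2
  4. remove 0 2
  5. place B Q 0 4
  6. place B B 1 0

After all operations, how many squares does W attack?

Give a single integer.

Answer: 0

Derivation:
Op 1: place WQ@(0,2)
Op 2: remove (0,2)
Op 3: place WQ@(0,2)
Op 4: remove (0,2)
Op 5: place BQ@(0,4)
Op 6: place BB@(1,0)
Per-piece attacks for W:
Union (0 distinct): (none)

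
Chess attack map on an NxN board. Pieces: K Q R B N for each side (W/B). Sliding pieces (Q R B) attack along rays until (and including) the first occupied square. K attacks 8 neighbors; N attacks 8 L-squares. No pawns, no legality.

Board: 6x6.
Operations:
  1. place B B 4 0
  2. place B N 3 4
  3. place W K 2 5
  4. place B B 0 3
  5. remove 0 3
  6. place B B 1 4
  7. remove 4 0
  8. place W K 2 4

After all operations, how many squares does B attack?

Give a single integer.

Op 1: place BB@(4,0)
Op 2: place BN@(3,4)
Op 3: place WK@(2,5)
Op 4: place BB@(0,3)
Op 5: remove (0,3)
Op 6: place BB@(1,4)
Op 7: remove (4,0)
Op 8: place WK@(2,4)
Per-piece attacks for B:
  BB@(1,4): attacks (2,5) (2,3) (3,2) (4,1) (5,0) (0,5) (0,3) [ray(1,1) blocked at (2,5)]
  BN@(3,4): attacks (5,5) (1,5) (4,2) (5,3) (2,2) (1,3)
Union (13 distinct): (0,3) (0,5) (1,3) (1,5) (2,2) (2,3) (2,5) (3,2) (4,1) (4,2) (5,0) (5,3) (5,5)

Answer: 13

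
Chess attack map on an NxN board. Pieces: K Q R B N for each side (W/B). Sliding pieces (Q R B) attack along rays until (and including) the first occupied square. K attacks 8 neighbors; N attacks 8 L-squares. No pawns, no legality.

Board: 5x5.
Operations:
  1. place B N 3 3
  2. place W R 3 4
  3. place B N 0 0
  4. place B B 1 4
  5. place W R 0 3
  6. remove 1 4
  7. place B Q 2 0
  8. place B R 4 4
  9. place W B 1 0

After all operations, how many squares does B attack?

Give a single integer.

Op 1: place BN@(3,3)
Op 2: place WR@(3,4)
Op 3: place BN@(0,0)
Op 4: place BB@(1,4)
Op 5: place WR@(0,3)
Op 6: remove (1,4)
Op 7: place BQ@(2,0)
Op 8: place BR@(4,4)
Op 9: place WB@(1,0)
Per-piece attacks for B:
  BN@(0,0): attacks (1,2) (2,1)
  BQ@(2,0): attacks (2,1) (2,2) (2,3) (2,4) (3,0) (4,0) (1,0) (3,1) (4,2) (1,1) (0,2) [ray(-1,0) blocked at (1,0)]
  BN@(3,3): attacks (1,4) (4,1) (2,1) (1,2)
  BR@(4,4): attacks (4,3) (4,2) (4,1) (4,0) (3,4) [ray(-1,0) blocked at (3,4)]
Union (16 distinct): (0,2) (1,0) (1,1) (1,2) (1,4) (2,1) (2,2) (2,3) (2,4) (3,0) (3,1) (3,4) (4,0) (4,1) (4,2) (4,3)

Answer: 16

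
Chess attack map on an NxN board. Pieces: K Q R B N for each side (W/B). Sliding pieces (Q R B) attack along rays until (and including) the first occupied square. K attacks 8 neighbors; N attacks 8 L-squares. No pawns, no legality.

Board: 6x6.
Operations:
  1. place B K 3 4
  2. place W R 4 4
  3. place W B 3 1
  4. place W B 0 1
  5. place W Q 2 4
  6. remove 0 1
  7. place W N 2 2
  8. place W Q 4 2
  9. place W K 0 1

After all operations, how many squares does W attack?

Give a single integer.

Answer: 32

Derivation:
Op 1: place BK@(3,4)
Op 2: place WR@(4,4)
Op 3: place WB@(3,1)
Op 4: place WB@(0,1)
Op 5: place WQ@(2,4)
Op 6: remove (0,1)
Op 7: place WN@(2,2)
Op 8: place WQ@(4,2)
Op 9: place WK@(0,1)
Per-piece attacks for W:
  WK@(0,1): attacks (0,2) (0,0) (1,1) (1,2) (1,0)
  WN@(2,2): attacks (3,4) (4,3) (1,4) (0,3) (3,0) (4,1) (1,0) (0,1)
  WQ@(2,4): attacks (2,5) (2,3) (2,2) (3,4) (1,4) (0,4) (3,5) (3,3) (4,2) (1,5) (1,3) (0,2) [ray(0,-1) blocked at (2,2); ray(1,0) blocked at (3,4); ray(1,-1) blocked at (4,2)]
  WB@(3,1): attacks (4,2) (4,0) (2,2) (2,0) [ray(1,1) blocked at (4,2); ray(-1,1) blocked at (2,2)]
  WQ@(4,2): attacks (4,3) (4,4) (4,1) (4,0) (5,2) (3,2) (2,2) (5,3) (5,1) (3,3) (2,4) (3,1) [ray(0,1) blocked at (4,4); ray(-1,0) blocked at (2,2); ray(-1,1) blocked at (2,4); ray(-1,-1) blocked at (3,1)]
  WR@(4,4): attacks (4,5) (4,3) (4,2) (5,4) (3,4) [ray(0,-1) blocked at (4,2); ray(-1,0) blocked at (3,4)]
Union (32 distinct): (0,0) (0,1) (0,2) (0,3) (0,4) (1,0) (1,1) (1,2) (1,3) (1,4) (1,5) (2,0) (2,2) (2,3) (2,4) (2,5) (3,0) (3,1) (3,2) (3,3) (3,4) (3,5) (4,0) (4,1) (4,2) (4,3) (4,4) (4,5) (5,1) (5,2) (5,3) (5,4)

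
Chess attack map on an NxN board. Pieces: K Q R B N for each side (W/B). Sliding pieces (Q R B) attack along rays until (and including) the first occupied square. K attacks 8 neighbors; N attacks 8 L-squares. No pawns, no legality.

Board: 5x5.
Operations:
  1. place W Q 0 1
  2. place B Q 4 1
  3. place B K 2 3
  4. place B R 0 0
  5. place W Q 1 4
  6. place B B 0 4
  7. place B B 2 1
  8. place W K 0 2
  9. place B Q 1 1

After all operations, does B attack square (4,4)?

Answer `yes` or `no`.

Answer: yes

Derivation:
Op 1: place WQ@(0,1)
Op 2: place BQ@(4,1)
Op 3: place BK@(2,3)
Op 4: place BR@(0,0)
Op 5: place WQ@(1,4)
Op 6: place BB@(0,4)
Op 7: place BB@(2,1)
Op 8: place WK@(0,2)
Op 9: place BQ@(1,1)
Per-piece attacks for B:
  BR@(0,0): attacks (0,1) (1,0) (2,0) (3,0) (4,0) [ray(0,1) blocked at (0,1)]
  BB@(0,4): attacks (1,3) (2,2) (3,1) (4,0)
  BQ@(1,1): attacks (1,2) (1,3) (1,4) (1,0) (2,1) (0,1) (2,2) (3,3) (4,4) (2,0) (0,2) (0,0) [ray(0,1) blocked at (1,4); ray(1,0) blocked at (2,1); ray(-1,0) blocked at (0,1); ray(-1,1) blocked at (0,2); ray(-1,-1) blocked at (0,0)]
  BB@(2,1): attacks (3,2) (4,3) (3,0) (1,2) (0,3) (1,0)
  BK@(2,3): attacks (2,4) (2,2) (3,3) (1,3) (3,4) (3,2) (1,4) (1,2)
  BQ@(4,1): attacks (4,2) (4,3) (4,4) (4,0) (3,1) (2,1) (3,2) (2,3) (3,0) [ray(-1,0) blocked at (2,1); ray(-1,1) blocked at (2,3)]
B attacks (4,4): yes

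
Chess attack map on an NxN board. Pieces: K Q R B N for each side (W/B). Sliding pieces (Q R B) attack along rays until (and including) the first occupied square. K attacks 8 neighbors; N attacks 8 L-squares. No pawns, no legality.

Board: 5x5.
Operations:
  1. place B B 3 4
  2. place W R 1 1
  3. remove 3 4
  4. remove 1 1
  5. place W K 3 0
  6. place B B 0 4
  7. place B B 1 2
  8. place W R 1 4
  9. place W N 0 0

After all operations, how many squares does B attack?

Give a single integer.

Answer: 10

Derivation:
Op 1: place BB@(3,4)
Op 2: place WR@(1,1)
Op 3: remove (3,4)
Op 4: remove (1,1)
Op 5: place WK@(3,0)
Op 6: place BB@(0,4)
Op 7: place BB@(1,2)
Op 8: place WR@(1,4)
Op 9: place WN@(0,0)
Per-piece attacks for B:
  BB@(0,4): attacks (1,3) (2,2) (3,1) (4,0)
  BB@(1,2): attacks (2,3) (3,4) (2,1) (3,0) (0,3) (0,1) [ray(1,-1) blocked at (3,0)]
Union (10 distinct): (0,1) (0,3) (1,3) (2,1) (2,2) (2,3) (3,0) (3,1) (3,4) (4,0)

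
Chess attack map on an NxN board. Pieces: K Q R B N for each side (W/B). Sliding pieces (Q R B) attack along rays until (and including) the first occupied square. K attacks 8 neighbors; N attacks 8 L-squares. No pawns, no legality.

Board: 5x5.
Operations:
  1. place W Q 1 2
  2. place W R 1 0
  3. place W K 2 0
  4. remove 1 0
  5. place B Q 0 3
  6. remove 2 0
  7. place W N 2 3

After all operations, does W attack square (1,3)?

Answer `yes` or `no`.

Answer: yes

Derivation:
Op 1: place WQ@(1,2)
Op 2: place WR@(1,0)
Op 3: place WK@(2,0)
Op 4: remove (1,0)
Op 5: place BQ@(0,3)
Op 6: remove (2,0)
Op 7: place WN@(2,3)
Per-piece attacks for W:
  WQ@(1,2): attacks (1,3) (1,4) (1,1) (1,0) (2,2) (3,2) (4,2) (0,2) (2,3) (2,1) (3,0) (0,3) (0,1) [ray(1,1) blocked at (2,3); ray(-1,1) blocked at (0,3)]
  WN@(2,3): attacks (4,4) (0,4) (3,1) (4,2) (1,1) (0,2)
W attacks (1,3): yes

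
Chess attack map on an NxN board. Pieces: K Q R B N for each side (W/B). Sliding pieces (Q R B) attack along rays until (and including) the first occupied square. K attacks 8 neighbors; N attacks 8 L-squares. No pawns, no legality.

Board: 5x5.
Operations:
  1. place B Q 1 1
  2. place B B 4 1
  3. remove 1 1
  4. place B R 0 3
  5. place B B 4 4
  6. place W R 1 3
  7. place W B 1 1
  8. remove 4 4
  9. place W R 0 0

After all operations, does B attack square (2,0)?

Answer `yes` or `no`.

Answer: no

Derivation:
Op 1: place BQ@(1,1)
Op 2: place BB@(4,1)
Op 3: remove (1,1)
Op 4: place BR@(0,3)
Op 5: place BB@(4,4)
Op 6: place WR@(1,3)
Op 7: place WB@(1,1)
Op 8: remove (4,4)
Op 9: place WR@(0,0)
Per-piece attacks for B:
  BR@(0,3): attacks (0,4) (0,2) (0,1) (0,0) (1,3) [ray(0,-1) blocked at (0,0); ray(1,0) blocked at (1,3)]
  BB@(4,1): attacks (3,2) (2,3) (1,4) (3,0)
B attacks (2,0): no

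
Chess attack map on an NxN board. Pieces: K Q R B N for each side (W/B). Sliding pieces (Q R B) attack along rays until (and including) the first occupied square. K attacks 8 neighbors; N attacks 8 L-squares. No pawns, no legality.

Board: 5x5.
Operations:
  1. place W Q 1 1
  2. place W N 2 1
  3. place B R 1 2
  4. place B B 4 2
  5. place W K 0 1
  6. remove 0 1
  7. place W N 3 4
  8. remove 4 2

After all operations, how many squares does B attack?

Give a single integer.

Op 1: place WQ@(1,1)
Op 2: place WN@(2,1)
Op 3: place BR@(1,2)
Op 4: place BB@(4,2)
Op 5: place WK@(0,1)
Op 6: remove (0,1)
Op 7: place WN@(3,4)
Op 8: remove (4,2)
Per-piece attacks for B:
  BR@(1,2): attacks (1,3) (1,4) (1,1) (2,2) (3,2) (4,2) (0,2) [ray(0,-1) blocked at (1,1)]
Union (7 distinct): (0,2) (1,1) (1,3) (1,4) (2,2) (3,2) (4,2)

Answer: 7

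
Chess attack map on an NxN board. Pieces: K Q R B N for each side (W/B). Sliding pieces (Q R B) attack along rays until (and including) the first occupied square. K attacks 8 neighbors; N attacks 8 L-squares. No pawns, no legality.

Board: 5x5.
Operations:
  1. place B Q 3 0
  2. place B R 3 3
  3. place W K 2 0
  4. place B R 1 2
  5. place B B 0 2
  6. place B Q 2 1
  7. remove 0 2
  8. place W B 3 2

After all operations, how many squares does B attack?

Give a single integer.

Op 1: place BQ@(3,0)
Op 2: place BR@(3,3)
Op 3: place WK@(2,0)
Op 4: place BR@(1,2)
Op 5: place BB@(0,2)
Op 6: place BQ@(2,1)
Op 7: remove (0,2)
Op 8: place WB@(3,2)
Per-piece attacks for B:
  BR@(1,2): attacks (1,3) (1,4) (1,1) (1,0) (2,2) (3,2) (0,2) [ray(1,0) blocked at (3,2)]
  BQ@(2,1): attacks (2,2) (2,3) (2,4) (2,0) (3,1) (4,1) (1,1) (0,1) (3,2) (3,0) (1,2) (1,0) [ray(0,-1) blocked at (2,0); ray(1,1) blocked at (3,2); ray(1,-1) blocked at (3,0); ray(-1,1) blocked at (1,2)]
  BQ@(3,0): attacks (3,1) (3,2) (4,0) (2,0) (4,1) (2,1) [ray(0,1) blocked at (3,2); ray(-1,0) blocked at (2,0); ray(-1,1) blocked at (2,1)]
  BR@(3,3): attacks (3,4) (3,2) (4,3) (2,3) (1,3) (0,3) [ray(0,-1) blocked at (3,2)]
Union (20 distinct): (0,1) (0,2) (0,3) (1,0) (1,1) (1,2) (1,3) (1,4) (2,0) (2,1) (2,2) (2,3) (2,4) (3,0) (3,1) (3,2) (3,4) (4,0) (4,1) (4,3)

Answer: 20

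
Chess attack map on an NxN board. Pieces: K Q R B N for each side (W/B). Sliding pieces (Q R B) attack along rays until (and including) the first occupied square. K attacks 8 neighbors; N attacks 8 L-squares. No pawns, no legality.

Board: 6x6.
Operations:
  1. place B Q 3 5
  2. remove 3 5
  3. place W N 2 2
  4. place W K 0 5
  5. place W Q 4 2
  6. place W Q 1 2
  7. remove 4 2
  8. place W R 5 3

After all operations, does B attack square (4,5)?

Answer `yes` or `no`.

Op 1: place BQ@(3,5)
Op 2: remove (3,5)
Op 3: place WN@(2,2)
Op 4: place WK@(0,5)
Op 5: place WQ@(4,2)
Op 6: place WQ@(1,2)
Op 7: remove (4,2)
Op 8: place WR@(5,3)
Per-piece attacks for B:
B attacks (4,5): no

Answer: no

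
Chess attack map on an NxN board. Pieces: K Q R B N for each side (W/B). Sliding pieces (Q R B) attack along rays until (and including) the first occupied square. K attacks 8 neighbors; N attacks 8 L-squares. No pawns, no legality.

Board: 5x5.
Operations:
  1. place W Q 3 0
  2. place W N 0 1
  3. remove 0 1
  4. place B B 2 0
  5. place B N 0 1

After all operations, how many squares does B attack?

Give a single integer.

Answer: 7

Derivation:
Op 1: place WQ@(3,0)
Op 2: place WN@(0,1)
Op 3: remove (0,1)
Op 4: place BB@(2,0)
Op 5: place BN@(0,1)
Per-piece attacks for B:
  BN@(0,1): attacks (1,3) (2,2) (2,0)
  BB@(2,0): attacks (3,1) (4,2) (1,1) (0,2)
Union (7 distinct): (0,2) (1,1) (1,3) (2,0) (2,2) (3,1) (4,2)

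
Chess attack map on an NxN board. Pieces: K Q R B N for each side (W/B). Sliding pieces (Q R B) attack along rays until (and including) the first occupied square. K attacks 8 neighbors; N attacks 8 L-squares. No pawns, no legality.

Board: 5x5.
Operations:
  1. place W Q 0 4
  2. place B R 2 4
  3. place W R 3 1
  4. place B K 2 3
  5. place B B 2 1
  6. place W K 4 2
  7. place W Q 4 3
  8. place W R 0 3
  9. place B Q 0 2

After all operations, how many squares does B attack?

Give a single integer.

Answer: 20

Derivation:
Op 1: place WQ@(0,4)
Op 2: place BR@(2,4)
Op 3: place WR@(3,1)
Op 4: place BK@(2,3)
Op 5: place BB@(2,1)
Op 6: place WK@(4,2)
Op 7: place WQ@(4,3)
Op 8: place WR@(0,3)
Op 9: place BQ@(0,2)
Per-piece attacks for B:
  BQ@(0,2): attacks (0,3) (0,1) (0,0) (1,2) (2,2) (3,2) (4,2) (1,3) (2,4) (1,1) (2,0) [ray(0,1) blocked at (0,3); ray(1,0) blocked at (4,2); ray(1,1) blocked at (2,4)]
  BB@(2,1): attacks (3,2) (4,3) (3,0) (1,2) (0,3) (1,0) [ray(1,1) blocked at (4,3); ray(-1,1) blocked at (0,3)]
  BK@(2,3): attacks (2,4) (2,2) (3,3) (1,3) (3,4) (3,2) (1,4) (1,2)
  BR@(2,4): attacks (2,3) (3,4) (4,4) (1,4) (0,4) [ray(0,-1) blocked at (2,3); ray(-1,0) blocked at (0,4)]
Union (20 distinct): (0,0) (0,1) (0,3) (0,4) (1,0) (1,1) (1,2) (1,3) (1,4) (2,0) (2,2) (2,3) (2,4) (3,0) (3,2) (3,3) (3,4) (4,2) (4,3) (4,4)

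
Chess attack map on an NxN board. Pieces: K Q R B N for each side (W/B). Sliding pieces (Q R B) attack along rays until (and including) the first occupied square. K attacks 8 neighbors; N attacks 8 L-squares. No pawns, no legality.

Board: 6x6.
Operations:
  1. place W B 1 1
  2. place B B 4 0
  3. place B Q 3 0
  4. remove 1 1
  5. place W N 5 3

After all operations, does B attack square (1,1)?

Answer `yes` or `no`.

Answer: no

Derivation:
Op 1: place WB@(1,1)
Op 2: place BB@(4,0)
Op 3: place BQ@(3,0)
Op 4: remove (1,1)
Op 5: place WN@(5,3)
Per-piece attacks for B:
  BQ@(3,0): attacks (3,1) (3,2) (3,3) (3,4) (3,5) (4,0) (2,0) (1,0) (0,0) (4,1) (5,2) (2,1) (1,2) (0,3) [ray(1,0) blocked at (4,0)]
  BB@(4,0): attacks (5,1) (3,1) (2,2) (1,3) (0,4)
B attacks (1,1): no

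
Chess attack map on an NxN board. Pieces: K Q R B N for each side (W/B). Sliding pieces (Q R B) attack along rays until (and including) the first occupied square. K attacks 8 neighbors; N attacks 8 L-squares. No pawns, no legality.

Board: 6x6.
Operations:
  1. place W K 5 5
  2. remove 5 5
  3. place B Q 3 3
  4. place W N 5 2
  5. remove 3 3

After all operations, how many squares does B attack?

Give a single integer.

Op 1: place WK@(5,5)
Op 2: remove (5,5)
Op 3: place BQ@(3,3)
Op 4: place WN@(5,2)
Op 5: remove (3,3)
Per-piece attacks for B:
Union (0 distinct): (none)

Answer: 0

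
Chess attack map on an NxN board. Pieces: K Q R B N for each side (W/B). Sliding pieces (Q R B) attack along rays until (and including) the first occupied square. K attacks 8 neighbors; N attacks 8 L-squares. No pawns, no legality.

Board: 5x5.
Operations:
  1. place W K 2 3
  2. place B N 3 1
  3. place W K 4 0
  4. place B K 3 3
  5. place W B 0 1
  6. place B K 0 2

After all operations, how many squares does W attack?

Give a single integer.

Op 1: place WK@(2,3)
Op 2: place BN@(3,1)
Op 3: place WK@(4,0)
Op 4: place BK@(3,3)
Op 5: place WB@(0,1)
Op 6: place BK@(0,2)
Per-piece attacks for W:
  WB@(0,1): attacks (1,2) (2,3) (1,0) [ray(1,1) blocked at (2,3)]
  WK@(2,3): attacks (2,4) (2,2) (3,3) (1,3) (3,4) (3,2) (1,4) (1,2)
  WK@(4,0): attacks (4,1) (3,0) (3,1)
Union (13 distinct): (1,0) (1,2) (1,3) (1,4) (2,2) (2,3) (2,4) (3,0) (3,1) (3,2) (3,3) (3,4) (4,1)

Answer: 13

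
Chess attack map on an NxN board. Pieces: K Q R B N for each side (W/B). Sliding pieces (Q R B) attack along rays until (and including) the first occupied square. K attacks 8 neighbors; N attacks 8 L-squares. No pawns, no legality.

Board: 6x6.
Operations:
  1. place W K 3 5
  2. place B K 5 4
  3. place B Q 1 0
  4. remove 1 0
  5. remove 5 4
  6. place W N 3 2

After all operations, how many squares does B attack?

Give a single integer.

Op 1: place WK@(3,5)
Op 2: place BK@(5,4)
Op 3: place BQ@(1,0)
Op 4: remove (1,0)
Op 5: remove (5,4)
Op 6: place WN@(3,2)
Per-piece attacks for B:
Union (0 distinct): (none)

Answer: 0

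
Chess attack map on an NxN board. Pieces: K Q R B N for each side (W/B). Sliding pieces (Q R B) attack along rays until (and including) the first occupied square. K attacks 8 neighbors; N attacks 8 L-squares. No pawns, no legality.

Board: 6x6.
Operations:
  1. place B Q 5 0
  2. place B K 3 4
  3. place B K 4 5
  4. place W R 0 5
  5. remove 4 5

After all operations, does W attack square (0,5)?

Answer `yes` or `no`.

Op 1: place BQ@(5,0)
Op 2: place BK@(3,4)
Op 3: place BK@(4,5)
Op 4: place WR@(0,5)
Op 5: remove (4,5)
Per-piece attacks for W:
  WR@(0,5): attacks (0,4) (0,3) (0,2) (0,1) (0,0) (1,5) (2,5) (3,5) (4,5) (5,5)
W attacks (0,5): no

Answer: no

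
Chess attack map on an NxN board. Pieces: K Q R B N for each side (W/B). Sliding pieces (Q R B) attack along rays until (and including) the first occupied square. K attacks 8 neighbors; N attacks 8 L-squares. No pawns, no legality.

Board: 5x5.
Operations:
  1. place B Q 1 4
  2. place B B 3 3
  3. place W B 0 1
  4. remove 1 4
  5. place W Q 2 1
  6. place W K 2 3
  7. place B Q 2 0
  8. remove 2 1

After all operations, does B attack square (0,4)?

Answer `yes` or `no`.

Answer: no

Derivation:
Op 1: place BQ@(1,4)
Op 2: place BB@(3,3)
Op 3: place WB@(0,1)
Op 4: remove (1,4)
Op 5: place WQ@(2,1)
Op 6: place WK@(2,3)
Op 7: place BQ@(2,0)
Op 8: remove (2,1)
Per-piece attacks for B:
  BQ@(2,0): attacks (2,1) (2,2) (2,3) (3,0) (4,0) (1,0) (0,0) (3,1) (4,2) (1,1) (0,2) [ray(0,1) blocked at (2,3)]
  BB@(3,3): attacks (4,4) (4,2) (2,4) (2,2) (1,1) (0,0)
B attacks (0,4): no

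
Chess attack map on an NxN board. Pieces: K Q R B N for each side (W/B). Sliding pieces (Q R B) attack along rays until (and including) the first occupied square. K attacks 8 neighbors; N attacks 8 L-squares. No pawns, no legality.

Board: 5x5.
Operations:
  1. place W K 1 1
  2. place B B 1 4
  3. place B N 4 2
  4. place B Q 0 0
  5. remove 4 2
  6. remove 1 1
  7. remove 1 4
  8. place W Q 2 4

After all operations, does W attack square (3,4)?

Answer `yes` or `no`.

Op 1: place WK@(1,1)
Op 2: place BB@(1,4)
Op 3: place BN@(4,2)
Op 4: place BQ@(0,0)
Op 5: remove (4,2)
Op 6: remove (1,1)
Op 7: remove (1,4)
Op 8: place WQ@(2,4)
Per-piece attacks for W:
  WQ@(2,4): attacks (2,3) (2,2) (2,1) (2,0) (3,4) (4,4) (1,4) (0,4) (3,3) (4,2) (1,3) (0,2)
W attacks (3,4): yes

Answer: yes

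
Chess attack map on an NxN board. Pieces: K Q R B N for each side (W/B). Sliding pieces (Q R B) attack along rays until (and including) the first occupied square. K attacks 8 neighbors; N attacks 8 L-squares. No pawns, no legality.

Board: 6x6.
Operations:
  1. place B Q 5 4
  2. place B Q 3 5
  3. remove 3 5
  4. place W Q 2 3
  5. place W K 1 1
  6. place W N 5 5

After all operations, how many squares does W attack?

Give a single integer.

Answer: 22

Derivation:
Op 1: place BQ@(5,4)
Op 2: place BQ@(3,5)
Op 3: remove (3,5)
Op 4: place WQ@(2,3)
Op 5: place WK@(1,1)
Op 6: place WN@(5,5)
Per-piece attacks for W:
  WK@(1,1): attacks (1,2) (1,0) (2,1) (0,1) (2,2) (2,0) (0,2) (0,0)
  WQ@(2,3): attacks (2,4) (2,5) (2,2) (2,1) (2,0) (3,3) (4,3) (5,3) (1,3) (0,3) (3,4) (4,5) (3,2) (4,1) (5,0) (1,4) (0,5) (1,2) (0,1)
  WN@(5,5): attacks (4,3) (3,4)
Union (22 distinct): (0,0) (0,1) (0,2) (0,3) (0,5) (1,0) (1,2) (1,3) (1,4) (2,0) (2,1) (2,2) (2,4) (2,5) (3,2) (3,3) (3,4) (4,1) (4,3) (4,5) (5,0) (5,3)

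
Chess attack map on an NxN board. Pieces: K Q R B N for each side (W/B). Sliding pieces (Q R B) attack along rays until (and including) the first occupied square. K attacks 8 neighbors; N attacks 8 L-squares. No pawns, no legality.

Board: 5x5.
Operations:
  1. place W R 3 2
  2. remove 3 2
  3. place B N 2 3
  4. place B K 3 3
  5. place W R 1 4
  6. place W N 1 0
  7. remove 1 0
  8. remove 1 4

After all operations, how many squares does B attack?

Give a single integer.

Answer: 12

Derivation:
Op 1: place WR@(3,2)
Op 2: remove (3,2)
Op 3: place BN@(2,3)
Op 4: place BK@(3,3)
Op 5: place WR@(1,4)
Op 6: place WN@(1,0)
Op 7: remove (1,0)
Op 8: remove (1,4)
Per-piece attacks for B:
  BN@(2,3): attacks (4,4) (0,4) (3,1) (4,2) (1,1) (0,2)
  BK@(3,3): attacks (3,4) (3,2) (4,3) (2,3) (4,4) (4,2) (2,4) (2,2)
Union (12 distinct): (0,2) (0,4) (1,1) (2,2) (2,3) (2,4) (3,1) (3,2) (3,4) (4,2) (4,3) (4,4)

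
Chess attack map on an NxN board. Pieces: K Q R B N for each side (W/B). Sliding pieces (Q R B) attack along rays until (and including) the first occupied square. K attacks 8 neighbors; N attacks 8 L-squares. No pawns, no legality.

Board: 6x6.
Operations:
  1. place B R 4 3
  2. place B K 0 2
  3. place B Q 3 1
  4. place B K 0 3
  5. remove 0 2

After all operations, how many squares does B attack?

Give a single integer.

Answer: 24

Derivation:
Op 1: place BR@(4,3)
Op 2: place BK@(0,2)
Op 3: place BQ@(3,1)
Op 4: place BK@(0,3)
Op 5: remove (0,2)
Per-piece attacks for B:
  BK@(0,3): attacks (0,4) (0,2) (1,3) (1,4) (1,2)
  BQ@(3,1): attacks (3,2) (3,3) (3,4) (3,5) (3,0) (4,1) (5,1) (2,1) (1,1) (0,1) (4,2) (5,3) (4,0) (2,2) (1,3) (0,4) (2,0)
  BR@(4,3): attacks (4,4) (4,5) (4,2) (4,1) (4,0) (5,3) (3,3) (2,3) (1,3) (0,3) [ray(-1,0) blocked at (0,3)]
Union (24 distinct): (0,1) (0,2) (0,3) (0,4) (1,1) (1,2) (1,3) (1,4) (2,0) (2,1) (2,2) (2,3) (3,0) (3,2) (3,3) (3,4) (3,5) (4,0) (4,1) (4,2) (4,4) (4,5) (5,1) (5,3)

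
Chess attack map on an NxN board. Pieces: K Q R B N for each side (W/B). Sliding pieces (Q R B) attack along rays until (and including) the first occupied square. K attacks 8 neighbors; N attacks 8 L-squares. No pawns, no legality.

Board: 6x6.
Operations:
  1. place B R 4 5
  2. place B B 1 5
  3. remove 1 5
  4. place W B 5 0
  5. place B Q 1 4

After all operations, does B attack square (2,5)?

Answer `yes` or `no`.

Answer: yes

Derivation:
Op 1: place BR@(4,5)
Op 2: place BB@(1,5)
Op 3: remove (1,5)
Op 4: place WB@(5,0)
Op 5: place BQ@(1,4)
Per-piece attacks for B:
  BQ@(1,4): attacks (1,5) (1,3) (1,2) (1,1) (1,0) (2,4) (3,4) (4,4) (5,4) (0,4) (2,5) (2,3) (3,2) (4,1) (5,0) (0,5) (0,3) [ray(1,-1) blocked at (5,0)]
  BR@(4,5): attacks (4,4) (4,3) (4,2) (4,1) (4,0) (5,5) (3,5) (2,5) (1,5) (0,5)
B attacks (2,5): yes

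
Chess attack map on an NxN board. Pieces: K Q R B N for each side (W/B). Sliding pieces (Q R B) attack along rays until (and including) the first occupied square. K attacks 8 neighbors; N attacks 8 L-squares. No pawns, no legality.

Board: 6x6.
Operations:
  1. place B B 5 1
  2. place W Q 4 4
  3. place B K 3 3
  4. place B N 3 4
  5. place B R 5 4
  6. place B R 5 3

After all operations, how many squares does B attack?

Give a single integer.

Op 1: place BB@(5,1)
Op 2: place WQ@(4,4)
Op 3: place BK@(3,3)
Op 4: place BN@(3,4)
Op 5: place BR@(5,4)
Op 6: place BR@(5,3)
Per-piece attacks for B:
  BK@(3,3): attacks (3,4) (3,2) (4,3) (2,3) (4,4) (4,2) (2,4) (2,2)
  BN@(3,4): attacks (5,5) (1,5) (4,2) (5,3) (2,2) (1,3)
  BB@(5,1): attacks (4,2) (3,3) (4,0) [ray(-1,1) blocked at (3,3)]
  BR@(5,3): attacks (5,4) (5,2) (5,1) (4,3) (3,3) [ray(0,1) blocked at (5,4); ray(0,-1) blocked at (5,1); ray(-1,0) blocked at (3,3)]
  BR@(5,4): attacks (5,5) (5,3) (4,4) [ray(0,-1) blocked at (5,3); ray(-1,0) blocked at (4,4)]
Union (17 distinct): (1,3) (1,5) (2,2) (2,3) (2,4) (3,2) (3,3) (3,4) (4,0) (4,2) (4,3) (4,4) (5,1) (5,2) (5,3) (5,4) (5,5)

Answer: 17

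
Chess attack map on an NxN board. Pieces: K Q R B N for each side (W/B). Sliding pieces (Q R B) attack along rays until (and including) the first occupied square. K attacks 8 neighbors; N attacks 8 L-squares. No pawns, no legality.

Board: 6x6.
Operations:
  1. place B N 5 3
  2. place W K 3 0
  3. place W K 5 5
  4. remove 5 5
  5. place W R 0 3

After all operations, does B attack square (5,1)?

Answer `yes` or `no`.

Answer: no

Derivation:
Op 1: place BN@(5,3)
Op 2: place WK@(3,0)
Op 3: place WK@(5,5)
Op 4: remove (5,5)
Op 5: place WR@(0,3)
Per-piece attacks for B:
  BN@(5,3): attacks (4,5) (3,4) (4,1) (3,2)
B attacks (5,1): no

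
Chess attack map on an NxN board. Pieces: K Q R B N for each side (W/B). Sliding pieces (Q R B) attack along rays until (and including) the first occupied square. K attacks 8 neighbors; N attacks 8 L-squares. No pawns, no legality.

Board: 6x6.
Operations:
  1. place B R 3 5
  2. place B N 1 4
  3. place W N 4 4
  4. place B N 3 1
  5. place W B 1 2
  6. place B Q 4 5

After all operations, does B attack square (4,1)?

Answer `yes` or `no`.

Op 1: place BR@(3,5)
Op 2: place BN@(1,4)
Op 3: place WN@(4,4)
Op 4: place BN@(3,1)
Op 5: place WB@(1,2)
Op 6: place BQ@(4,5)
Per-piece attacks for B:
  BN@(1,4): attacks (3,5) (2,2) (3,3) (0,2)
  BN@(3,1): attacks (4,3) (5,2) (2,3) (1,2) (5,0) (1,0)
  BR@(3,5): attacks (3,4) (3,3) (3,2) (3,1) (4,5) (2,5) (1,5) (0,5) [ray(0,-1) blocked at (3,1); ray(1,0) blocked at (4,5)]
  BQ@(4,5): attacks (4,4) (5,5) (3,5) (5,4) (3,4) (2,3) (1,2) [ray(0,-1) blocked at (4,4); ray(-1,0) blocked at (3,5); ray(-1,-1) blocked at (1,2)]
B attacks (4,1): no

Answer: no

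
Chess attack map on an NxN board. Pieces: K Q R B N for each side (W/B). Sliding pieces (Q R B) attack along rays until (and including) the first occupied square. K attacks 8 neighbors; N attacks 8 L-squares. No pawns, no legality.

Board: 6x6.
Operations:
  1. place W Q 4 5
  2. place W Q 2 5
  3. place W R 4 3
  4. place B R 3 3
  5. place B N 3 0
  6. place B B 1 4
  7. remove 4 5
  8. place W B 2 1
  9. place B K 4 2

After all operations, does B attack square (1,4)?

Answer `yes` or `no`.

Op 1: place WQ@(4,5)
Op 2: place WQ@(2,5)
Op 3: place WR@(4,3)
Op 4: place BR@(3,3)
Op 5: place BN@(3,0)
Op 6: place BB@(1,4)
Op 7: remove (4,5)
Op 8: place WB@(2,1)
Op 9: place BK@(4,2)
Per-piece attacks for B:
  BB@(1,4): attacks (2,5) (2,3) (3,2) (4,1) (5,0) (0,5) (0,3) [ray(1,1) blocked at (2,5)]
  BN@(3,0): attacks (4,2) (5,1) (2,2) (1,1)
  BR@(3,3): attacks (3,4) (3,5) (3,2) (3,1) (3,0) (4,3) (2,3) (1,3) (0,3) [ray(0,-1) blocked at (3,0); ray(1,0) blocked at (4,3)]
  BK@(4,2): attacks (4,3) (4,1) (5,2) (3,2) (5,3) (5,1) (3,3) (3,1)
B attacks (1,4): no

Answer: no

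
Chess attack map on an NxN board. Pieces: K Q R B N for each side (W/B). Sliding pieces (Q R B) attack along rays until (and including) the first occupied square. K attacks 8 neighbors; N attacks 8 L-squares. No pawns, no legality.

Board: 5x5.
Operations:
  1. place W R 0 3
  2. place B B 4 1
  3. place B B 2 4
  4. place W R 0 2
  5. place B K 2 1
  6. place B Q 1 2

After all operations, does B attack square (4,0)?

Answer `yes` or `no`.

Answer: no

Derivation:
Op 1: place WR@(0,3)
Op 2: place BB@(4,1)
Op 3: place BB@(2,4)
Op 4: place WR@(0,2)
Op 5: place BK@(2,1)
Op 6: place BQ@(1,2)
Per-piece attacks for B:
  BQ@(1,2): attacks (1,3) (1,4) (1,1) (1,0) (2,2) (3,2) (4,2) (0,2) (2,3) (3,4) (2,1) (0,3) (0,1) [ray(-1,0) blocked at (0,2); ray(1,-1) blocked at (2,1); ray(-1,1) blocked at (0,3)]
  BK@(2,1): attacks (2,2) (2,0) (3,1) (1,1) (3,2) (3,0) (1,2) (1,0)
  BB@(2,4): attacks (3,3) (4,2) (1,3) (0,2) [ray(-1,-1) blocked at (0,2)]
  BB@(4,1): attacks (3,2) (2,3) (1,4) (3,0)
B attacks (4,0): no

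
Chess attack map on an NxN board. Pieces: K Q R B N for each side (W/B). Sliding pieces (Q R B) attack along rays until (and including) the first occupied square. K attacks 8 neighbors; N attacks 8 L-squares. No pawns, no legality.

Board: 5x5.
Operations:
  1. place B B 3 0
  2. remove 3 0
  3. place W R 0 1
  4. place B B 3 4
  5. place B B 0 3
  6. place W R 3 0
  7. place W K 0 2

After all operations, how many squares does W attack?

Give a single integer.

Answer: 16

Derivation:
Op 1: place BB@(3,0)
Op 2: remove (3,0)
Op 3: place WR@(0,1)
Op 4: place BB@(3,4)
Op 5: place BB@(0,3)
Op 6: place WR@(3,0)
Op 7: place WK@(0,2)
Per-piece attacks for W:
  WR@(0,1): attacks (0,2) (0,0) (1,1) (2,1) (3,1) (4,1) [ray(0,1) blocked at (0,2)]
  WK@(0,2): attacks (0,3) (0,1) (1,2) (1,3) (1,1)
  WR@(3,0): attacks (3,1) (3,2) (3,3) (3,4) (4,0) (2,0) (1,0) (0,0) [ray(0,1) blocked at (3,4)]
Union (16 distinct): (0,0) (0,1) (0,2) (0,3) (1,0) (1,1) (1,2) (1,3) (2,0) (2,1) (3,1) (3,2) (3,3) (3,4) (4,0) (4,1)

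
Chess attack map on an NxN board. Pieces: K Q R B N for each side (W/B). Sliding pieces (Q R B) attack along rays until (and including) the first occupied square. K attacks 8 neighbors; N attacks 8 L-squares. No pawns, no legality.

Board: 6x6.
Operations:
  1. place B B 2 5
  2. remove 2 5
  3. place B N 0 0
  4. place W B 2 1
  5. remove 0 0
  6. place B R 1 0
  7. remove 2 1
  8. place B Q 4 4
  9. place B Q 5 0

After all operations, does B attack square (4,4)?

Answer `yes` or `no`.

Answer: no

Derivation:
Op 1: place BB@(2,5)
Op 2: remove (2,5)
Op 3: place BN@(0,0)
Op 4: place WB@(2,1)
Op 5: remove (0,0)
Op 6: place BR@(1,0)
Op 7: remove (2,1)
Op 8: place BQ@(4,4)
Op 9: place BQ@(5,0)
Per-piece attacks for B:
  BR@(1,0): attacks (1,1) (1,2) (1,3) (1,4) (1,5) (2,0) (3,0) (4,0) (5,0) (0,0) [ray(1,0) blocked at (5,0)]
  BQ@(4,4): attacks (4,5) (4,3) (4,2) (4,1) (4,0) (5,4) (3,4) (2,4) (1,4) (0,4) (5,5) (5,3) (3,5) (3,3) (2,2) (1,1) (0,0)
  BQ@(5,0): attacks (5,1) (5,2) (5,3) (5,4) (5,5) (4,0) (3,0) (2,0) (1,0) (4,1) (3,2) (2,3) (1,4) (0,5) [ray(-1,0) blocked at (1,0)]
B attacks (4,4): no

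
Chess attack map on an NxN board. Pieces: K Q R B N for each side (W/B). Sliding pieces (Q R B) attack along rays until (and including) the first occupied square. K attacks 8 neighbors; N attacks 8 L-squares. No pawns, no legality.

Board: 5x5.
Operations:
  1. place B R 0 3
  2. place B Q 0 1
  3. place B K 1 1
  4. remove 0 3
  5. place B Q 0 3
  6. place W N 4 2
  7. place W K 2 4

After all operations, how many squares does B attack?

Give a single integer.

Answer: 18

Derivation:
Op 1: place BR@(0,3)
Op 2: place BQ@(0,1)
Op 3: place BK@(1,1)
Op 4: remove (0,3)
Op 5: place BQ@(0,3)
Op 6: place WN@(4,2)
Op 7: place WK@(2,4)
Per-piece attacks for B:
  BQ@(0,1): attacks (0,2) (0,3) (0,0) (1,1) (1,2) (2,3) (3,4) (1,0) [ray(0,1) blocked at (0,3); ray(1,0) blocked at (1,1)]
  BQ@(0,3): attacks (0,4) (0,2) (0,1) (1,3) (2,3) (3,3) (4,3) (1,4) (1,2) (2,1) (3,0) [ray(0,-1) blocked at (0,1)]
  BK@(1,1): attacks (1,2) (1,0) (2,1) (0,1) (2,2) (2,0) (0,2) (0,0)
Union (18 distinct): (0,0) (0,1) (0,2) (0,3) (0,4) (1,0) (1,1) (1,2) (1,3) (1,4) (2,0) (2,1) (2,2) (2,3) (3,0) (3,3) (3,4) (4,3)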